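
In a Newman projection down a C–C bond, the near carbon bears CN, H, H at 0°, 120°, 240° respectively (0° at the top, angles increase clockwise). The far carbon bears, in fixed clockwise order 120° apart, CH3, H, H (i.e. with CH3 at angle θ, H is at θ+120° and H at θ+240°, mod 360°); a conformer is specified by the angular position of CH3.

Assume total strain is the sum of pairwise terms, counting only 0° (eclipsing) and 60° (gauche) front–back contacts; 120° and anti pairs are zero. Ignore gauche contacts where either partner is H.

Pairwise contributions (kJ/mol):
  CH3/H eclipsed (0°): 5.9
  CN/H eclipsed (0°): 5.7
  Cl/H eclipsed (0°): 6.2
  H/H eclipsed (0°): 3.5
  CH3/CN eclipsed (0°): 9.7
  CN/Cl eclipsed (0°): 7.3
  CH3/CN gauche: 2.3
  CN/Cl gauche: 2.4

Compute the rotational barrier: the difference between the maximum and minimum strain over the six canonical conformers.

16.7 kJ/mol

CH3 at 0° is eclipsed. CN at 0° is eclipsed with CH3 at 0° (9.7); H at 120° is eclipsed with H at 120° (3.5); H at 240° is eclipsed with H at 240° (3.5). Total 16.7 kJ/mol.
CH3 at 60° is staggered. CN at 0° is gauche with CH3 at 60° (2.3). Total 2.3 kJ/mol.
CH3 at 120° is eclipsed. CN at 0° is eclipsed with H at 0° (5.7); H at 120° is eclipsed with CH3 at 120° (5.9); H at 240° is eclipsed with H at 240° (3.5). Total 15.1 kJ/mol.
CH3 at 180° (staggered): no non-H gauche contacts → 0.0 kJ/mol.
CH3 at 240° is eclipsed. CN at 0° is eclipsed with H at 0° (5.7); H at 120° is eclipsed with H at 120° (3.5); H at 240° is eclipsed with CH3 at 240° (5.9). Total 15.1 kJ/mol.
CH3 at 300° is staggered. CN at 0° is gauche with CH3 at 300° (2.3). Total 2.3 kJ/mol.
Max at 0° (16.7 kJ/mol), min at 180° (0.0 kJ/mol); barrier = 16.7 kJ/mol.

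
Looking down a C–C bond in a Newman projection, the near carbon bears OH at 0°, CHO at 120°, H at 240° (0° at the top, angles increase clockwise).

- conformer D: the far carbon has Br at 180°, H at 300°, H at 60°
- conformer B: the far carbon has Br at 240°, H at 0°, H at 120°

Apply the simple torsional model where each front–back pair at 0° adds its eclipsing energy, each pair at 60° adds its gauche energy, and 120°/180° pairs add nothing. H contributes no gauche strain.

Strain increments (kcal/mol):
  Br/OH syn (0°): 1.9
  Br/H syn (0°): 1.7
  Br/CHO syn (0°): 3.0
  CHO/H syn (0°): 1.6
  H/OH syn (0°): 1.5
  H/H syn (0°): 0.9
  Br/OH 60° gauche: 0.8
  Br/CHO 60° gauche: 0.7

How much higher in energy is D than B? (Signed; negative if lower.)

D (staggered): CHO–Br gauche; 0.7 = 0.7 kcal/mol.
B (eclipsed): OH–H eclipsed, CHO–H eclipsed, H–Br eclipsed; 1.5 + 1.6 + 1.7 = 4.8 kcal/mol.
E(D) − E(B) = 0.7 − 4.8 = -4.1 kcal/mol.

-4.1 kcal/mol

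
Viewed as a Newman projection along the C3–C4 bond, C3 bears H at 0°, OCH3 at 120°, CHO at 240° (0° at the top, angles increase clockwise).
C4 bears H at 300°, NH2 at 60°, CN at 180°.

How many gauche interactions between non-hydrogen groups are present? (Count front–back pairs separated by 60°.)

3

Non-H gauche pairs: OCH3(120°)/NH2(60°); OCH3(120°)/CN(180°); CHO(240°)/CN(180°) — 3 interactions.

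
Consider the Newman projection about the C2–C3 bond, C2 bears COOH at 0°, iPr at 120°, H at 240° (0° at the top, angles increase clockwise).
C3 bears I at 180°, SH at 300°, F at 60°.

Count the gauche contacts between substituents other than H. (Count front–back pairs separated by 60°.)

4

Non-H gauche pairs: COOH(0°)/SH(300°); COOH(0°)/F(60°); iPr(120°)/I(180°); iPr(120°)/F(60°) — 4 interactions.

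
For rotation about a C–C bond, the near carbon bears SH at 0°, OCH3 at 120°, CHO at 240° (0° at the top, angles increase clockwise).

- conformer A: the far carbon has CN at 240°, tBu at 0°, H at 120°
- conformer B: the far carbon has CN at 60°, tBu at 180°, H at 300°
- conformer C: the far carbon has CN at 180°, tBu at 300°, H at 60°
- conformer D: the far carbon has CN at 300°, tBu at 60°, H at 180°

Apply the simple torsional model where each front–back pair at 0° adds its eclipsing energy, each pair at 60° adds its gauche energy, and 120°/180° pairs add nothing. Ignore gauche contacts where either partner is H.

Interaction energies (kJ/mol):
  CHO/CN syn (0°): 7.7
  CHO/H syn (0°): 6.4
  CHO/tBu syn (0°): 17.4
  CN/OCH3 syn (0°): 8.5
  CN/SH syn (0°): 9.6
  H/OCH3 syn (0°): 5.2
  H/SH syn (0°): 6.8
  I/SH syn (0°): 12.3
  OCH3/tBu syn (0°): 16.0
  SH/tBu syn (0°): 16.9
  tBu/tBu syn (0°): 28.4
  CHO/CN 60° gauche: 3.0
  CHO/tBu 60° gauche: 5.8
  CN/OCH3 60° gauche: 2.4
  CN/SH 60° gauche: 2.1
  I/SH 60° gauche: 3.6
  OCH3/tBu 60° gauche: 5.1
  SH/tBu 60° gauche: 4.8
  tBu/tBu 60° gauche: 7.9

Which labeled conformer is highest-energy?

A

A (eclipsed): SH–tBu eclipsed, OCH3–H eclipsed, CHO–CN eclipsed; 16.9 + 5.2 + 7.7 = 29.8 kJ/mol.
B (staggered): SH–CN gauche, OCH3–CN gauche, OCH3–tBu gauche, CHO–tBu gauche; 2.1 + 2.4 + 5.1 + 5.8 = 15.4 kJ/mol.
C (staggered): SH–tBu gauche, OCH3–CN gauche, CHO–CN gauche, CHO–tBu gauche; 4.8 + 2.4 + 3.0 + 5.8 = 16.0 kJ/mol.
D (staggered): SH–CN gauche, SH–tBu gauche, OCH3–tBu gauche, CHO–CN gauche; 2.1 + 4.8 + 5.1 + 3.0 = 15.0 kJ/mol.
A has the highest total (29.8 kJ/mol).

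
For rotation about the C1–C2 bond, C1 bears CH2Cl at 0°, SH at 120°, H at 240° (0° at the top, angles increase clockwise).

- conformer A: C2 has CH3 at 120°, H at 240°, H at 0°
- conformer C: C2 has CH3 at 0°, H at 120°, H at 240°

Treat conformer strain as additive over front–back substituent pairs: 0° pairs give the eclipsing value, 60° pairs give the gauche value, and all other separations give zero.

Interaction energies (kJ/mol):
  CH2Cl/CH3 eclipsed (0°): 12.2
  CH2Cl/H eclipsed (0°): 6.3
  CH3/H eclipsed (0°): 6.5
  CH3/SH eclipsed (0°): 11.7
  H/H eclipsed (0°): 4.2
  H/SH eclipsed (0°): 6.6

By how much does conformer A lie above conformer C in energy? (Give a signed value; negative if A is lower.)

-0.8 kJ/mol

A (eclipsed): CH2Cl–H eclipsed, SH–CH3 eclipsed, H–H eclipsed; 6.3 + 11.7 + 4.2 = 22.2 kJ/mol.
C (eclipsed): CH2Cl–CH3 eclipsed, SH–H eclipsed, H–H eclipsed; 12.2 + 6.6 + 4.2 = 23.0 kJ/mol.
E(A) − E(C) = 22.2 − 23.0 = -0.8 kJ/mol.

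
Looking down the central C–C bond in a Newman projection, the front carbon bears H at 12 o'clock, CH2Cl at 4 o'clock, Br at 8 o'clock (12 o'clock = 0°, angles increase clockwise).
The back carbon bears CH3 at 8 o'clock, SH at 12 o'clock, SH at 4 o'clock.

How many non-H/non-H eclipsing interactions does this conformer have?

2

Non-H eclipsing pairs: CH2Cl(120°)/SH(120°); Br(240°)/CH3(240°) — 2 interactions.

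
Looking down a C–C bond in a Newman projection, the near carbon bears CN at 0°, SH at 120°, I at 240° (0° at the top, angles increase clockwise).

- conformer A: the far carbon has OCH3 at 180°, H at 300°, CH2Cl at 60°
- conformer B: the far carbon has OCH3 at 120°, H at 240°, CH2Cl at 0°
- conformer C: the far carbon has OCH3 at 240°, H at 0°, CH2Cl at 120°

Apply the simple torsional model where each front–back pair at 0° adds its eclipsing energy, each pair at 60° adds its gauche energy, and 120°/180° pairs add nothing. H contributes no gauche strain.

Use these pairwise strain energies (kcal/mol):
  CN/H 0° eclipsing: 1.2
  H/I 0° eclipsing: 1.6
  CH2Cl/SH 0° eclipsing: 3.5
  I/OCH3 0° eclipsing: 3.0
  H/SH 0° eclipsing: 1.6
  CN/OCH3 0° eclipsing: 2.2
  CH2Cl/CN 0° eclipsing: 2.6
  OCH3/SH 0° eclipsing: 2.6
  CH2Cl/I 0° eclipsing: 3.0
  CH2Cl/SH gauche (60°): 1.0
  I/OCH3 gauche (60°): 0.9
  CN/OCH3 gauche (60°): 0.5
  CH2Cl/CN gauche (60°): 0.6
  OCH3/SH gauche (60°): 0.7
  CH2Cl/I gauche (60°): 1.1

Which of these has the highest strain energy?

A (staggered): CN(0°)/CH2Cl(60°) gauche 0.6; SH(120°)/OCH3(180°) gauche 0.7; SH(120°)/CH2Cl(60°) gauche 1.0; I(240°)/OCH3(180°) gauche 0.9 → 3.2 kcal/mol.
B (eclipsed): CN(0°)/CH2Cl(0°) eclipsed 2.6; SH(120°)/OCH3(120°) eclipsed 2.6; I(240°)/H(240°) eclipsed 1.6 → 6.8 kcal/mol.
C (eclipsed): CN(0°)/H(0°) eclipsed 1.2; SH(120°)/CH2Cl(120°) eclipsed 3.5; I(240°)/OCH3(240°) eclipsed 3.0 → 7.7 kcal/mol.
C has the highest total (7.7 kcal/mol).

C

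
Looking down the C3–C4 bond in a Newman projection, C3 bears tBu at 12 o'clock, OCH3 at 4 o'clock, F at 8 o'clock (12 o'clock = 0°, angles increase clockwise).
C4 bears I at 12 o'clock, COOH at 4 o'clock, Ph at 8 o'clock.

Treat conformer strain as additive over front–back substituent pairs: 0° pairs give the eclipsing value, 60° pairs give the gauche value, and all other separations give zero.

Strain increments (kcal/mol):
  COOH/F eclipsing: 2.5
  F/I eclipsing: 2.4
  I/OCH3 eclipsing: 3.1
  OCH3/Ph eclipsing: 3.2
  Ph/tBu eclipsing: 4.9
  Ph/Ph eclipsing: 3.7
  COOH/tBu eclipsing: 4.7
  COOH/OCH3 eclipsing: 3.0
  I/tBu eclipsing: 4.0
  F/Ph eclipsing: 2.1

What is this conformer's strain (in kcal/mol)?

This conformer (eclipsed): tBu–I eclipsed, OCH3–COOH eclipsed, F–Ph eclipsed; 4.0 + 3.0 + 2.1 = 9.1 kcal/mol.

9.1 kcal/mol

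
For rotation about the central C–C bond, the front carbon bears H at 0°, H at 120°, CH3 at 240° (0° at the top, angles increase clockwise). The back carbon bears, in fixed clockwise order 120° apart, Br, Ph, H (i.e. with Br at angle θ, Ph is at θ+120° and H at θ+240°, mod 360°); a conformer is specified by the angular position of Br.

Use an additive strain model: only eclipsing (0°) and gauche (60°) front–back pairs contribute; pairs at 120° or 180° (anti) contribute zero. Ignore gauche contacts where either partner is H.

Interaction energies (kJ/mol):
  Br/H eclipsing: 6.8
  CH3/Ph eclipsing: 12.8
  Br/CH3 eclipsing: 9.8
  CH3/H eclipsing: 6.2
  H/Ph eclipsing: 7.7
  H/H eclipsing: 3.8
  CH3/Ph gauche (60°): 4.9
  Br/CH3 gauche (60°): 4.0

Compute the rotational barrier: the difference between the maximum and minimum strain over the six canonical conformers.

19.4 kJ/mol

Br at 0° (eclipsed): H–Br eclipsed, H–Ph eclipsed, CH3–H eclipsed; 6.8 + 7.7 + 6.2 = 20.7 kJ/mol.
Br at 60° (staggered): CH3–Ph gauche; 4.9 = 4.9 kJ/mol.
Br at 120° (eclipsed): H–H eclipsed, H–Br eclipsed, CH3–Ph eclipsed; 3.8 + 6.8 + 12.8 = 23.4 kJ/mol.
Br at 180° (staggered): CH3–Br gauche, CH3–Ph gauche; 4.0 + 4.9 = 8.9 kJ/mol.
Br at 240° (eclipsed): H–Ph eclipsed, H–H eclipsed, CH3–Br eclipsed; 7.7 + 3.8 + 9.8 = 21.3 kJ/mol.
Br at 300° (staggered): CH3–Br gauche; 4.0 = 4.0 kJ/mol.
Max at 120° (23.4 kJ/mol), min at 300° (4.0 kJ/mol); barrier = 19.4 kJ/mol.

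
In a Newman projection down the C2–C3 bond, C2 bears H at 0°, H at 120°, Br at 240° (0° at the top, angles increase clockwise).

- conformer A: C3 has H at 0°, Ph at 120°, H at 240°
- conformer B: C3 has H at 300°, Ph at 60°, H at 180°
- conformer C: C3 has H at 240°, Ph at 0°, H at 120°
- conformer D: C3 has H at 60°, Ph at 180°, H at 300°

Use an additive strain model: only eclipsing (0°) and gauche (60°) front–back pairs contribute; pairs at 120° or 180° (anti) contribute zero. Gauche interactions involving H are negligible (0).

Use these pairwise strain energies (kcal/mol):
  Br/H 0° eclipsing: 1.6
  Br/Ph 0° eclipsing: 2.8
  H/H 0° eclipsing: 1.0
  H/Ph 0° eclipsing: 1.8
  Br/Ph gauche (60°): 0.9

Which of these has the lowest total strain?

B

A (eclipsed): H(0°)/H(0°) eclipsed 1.0; H(120°)/Ph(120°) eclipsed 1.8; Br(240°)/H(240°) eclipsed 1.6 → 4.4 kcal/mol.
B (staggered): no non-H gauche contacts → 0.0 kcal/mol.
C (eclipsed): H(0°)/Ph(0°) eclipsed 1.8; H(120°)/H(120°) eclipsed 1.0; Br(240°)/H(240°) eclipsed 1.6 → 4.4 kcal/mol.
D (staggered): Br(240°)/Ph(180°) gauche 0.9 → 0.9 kcal/mol.
B has the lowest total (0.0 kcal/mol).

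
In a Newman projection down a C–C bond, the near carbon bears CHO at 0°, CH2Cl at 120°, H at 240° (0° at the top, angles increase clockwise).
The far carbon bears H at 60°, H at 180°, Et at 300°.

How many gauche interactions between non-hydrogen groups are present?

Non-H gauche pairs: CHO(0°)/Et(300°) — 1 interaction.

1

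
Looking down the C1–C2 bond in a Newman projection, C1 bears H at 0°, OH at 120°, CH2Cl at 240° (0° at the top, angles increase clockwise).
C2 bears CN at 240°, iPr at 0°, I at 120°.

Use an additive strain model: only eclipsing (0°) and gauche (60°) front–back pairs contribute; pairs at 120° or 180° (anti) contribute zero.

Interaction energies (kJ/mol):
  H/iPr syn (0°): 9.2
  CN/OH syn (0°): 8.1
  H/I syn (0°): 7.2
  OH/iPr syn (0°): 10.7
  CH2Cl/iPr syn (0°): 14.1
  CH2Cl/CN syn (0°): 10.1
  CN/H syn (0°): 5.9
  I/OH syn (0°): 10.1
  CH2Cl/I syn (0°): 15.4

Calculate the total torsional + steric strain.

This conformer (eclipsed): H–iPr eclipsed, OH–I eclipsed, CH2Cl–CN eclipsed; 9.2 + 10.1 + 10.1 = 29.4 kJ/mol.

29.4 kJ/mol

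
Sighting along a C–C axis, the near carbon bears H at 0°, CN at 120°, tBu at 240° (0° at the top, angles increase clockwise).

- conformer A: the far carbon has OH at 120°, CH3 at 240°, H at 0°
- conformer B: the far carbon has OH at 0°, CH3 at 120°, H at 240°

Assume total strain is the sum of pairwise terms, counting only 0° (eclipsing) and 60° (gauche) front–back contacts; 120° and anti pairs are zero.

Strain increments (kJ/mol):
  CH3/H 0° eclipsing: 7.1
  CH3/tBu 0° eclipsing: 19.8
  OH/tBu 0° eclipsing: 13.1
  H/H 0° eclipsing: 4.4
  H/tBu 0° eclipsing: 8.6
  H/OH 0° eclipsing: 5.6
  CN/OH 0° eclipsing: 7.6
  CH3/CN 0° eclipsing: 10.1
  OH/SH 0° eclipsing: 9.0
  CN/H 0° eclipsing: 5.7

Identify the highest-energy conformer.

A

A (eclipsed): H–H eclipsed, CN–OH eclipsed, tBu–CH3 eclipsed; 4.4 + 7.6 + 19.8 = 31.8 kJ/mol.
B (eclipsed): H–OH eclipsed, CN–CH3 eclipsed, tBu–H eclipsed; 5.6 + 10.1 + 8.6 = 24.3 kJ/mol.
A has the highest total (31.8 kJ/mol).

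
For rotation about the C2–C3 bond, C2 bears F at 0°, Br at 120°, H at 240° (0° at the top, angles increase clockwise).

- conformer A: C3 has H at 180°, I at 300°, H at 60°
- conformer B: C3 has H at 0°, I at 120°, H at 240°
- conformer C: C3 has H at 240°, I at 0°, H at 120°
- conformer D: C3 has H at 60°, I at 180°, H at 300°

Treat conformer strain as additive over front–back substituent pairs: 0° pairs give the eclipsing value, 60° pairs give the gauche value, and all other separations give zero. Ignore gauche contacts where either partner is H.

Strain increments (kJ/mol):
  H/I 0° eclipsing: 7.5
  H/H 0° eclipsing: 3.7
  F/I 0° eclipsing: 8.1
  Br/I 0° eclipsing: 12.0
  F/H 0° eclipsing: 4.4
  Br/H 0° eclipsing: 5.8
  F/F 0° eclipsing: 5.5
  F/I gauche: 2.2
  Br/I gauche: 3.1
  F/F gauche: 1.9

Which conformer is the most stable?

A (staggered): F(0°)/I(300°) gauche 2.2 → 2.2 kJ/mol.
B (eclipsed): F(0°)/H(0°) eclipsed 4.4; Br(120°)/I(120°) eclipsed 12.0; H(240°)/H(240°) eclipsed 3.7 → 20.1 kJ/mol.
C (eclipsed): F(0°)/I(0°) eclipsed 8.1; Br(120°)/H(120°) eclipsed 5.8; H(240°)/H(240°) eclipsed 3.7 → 17.6 kJ/mol.
D (staggered): Br(120°)/I(180°) gauche 3.1 → 3.1 kJ/mol.
A has the lowest total (2.2 kJ/mol).

A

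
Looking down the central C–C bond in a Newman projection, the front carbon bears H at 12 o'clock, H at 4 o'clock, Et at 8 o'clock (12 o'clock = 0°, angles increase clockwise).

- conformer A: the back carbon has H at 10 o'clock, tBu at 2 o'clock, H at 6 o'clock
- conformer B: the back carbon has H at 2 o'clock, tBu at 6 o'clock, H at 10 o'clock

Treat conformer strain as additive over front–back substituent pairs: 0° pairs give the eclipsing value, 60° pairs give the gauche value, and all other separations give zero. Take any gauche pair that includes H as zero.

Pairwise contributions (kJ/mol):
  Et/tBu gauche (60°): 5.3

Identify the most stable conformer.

A (staggered): no non-H gauche contacts → 0.0 kJ/mol.
B (staggered): Et–tBu gauche; 5.3 = 5.3 kJ/mol.
A has the lowest total (0.0 kJ/mol).

A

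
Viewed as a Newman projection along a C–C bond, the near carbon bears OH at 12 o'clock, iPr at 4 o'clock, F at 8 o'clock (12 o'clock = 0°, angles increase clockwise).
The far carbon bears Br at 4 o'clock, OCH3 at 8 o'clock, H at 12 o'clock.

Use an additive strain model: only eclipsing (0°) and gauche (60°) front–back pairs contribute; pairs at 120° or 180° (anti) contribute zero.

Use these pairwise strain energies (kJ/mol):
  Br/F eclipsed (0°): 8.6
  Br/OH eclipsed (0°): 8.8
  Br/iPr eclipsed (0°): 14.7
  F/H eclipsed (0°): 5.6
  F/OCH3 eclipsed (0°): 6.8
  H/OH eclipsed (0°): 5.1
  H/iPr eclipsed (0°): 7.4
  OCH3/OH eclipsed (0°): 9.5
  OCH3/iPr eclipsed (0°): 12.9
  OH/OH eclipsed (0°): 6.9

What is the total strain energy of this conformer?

This conformer is eclipsed. OH at 0° is eclipsed with H at 0° (5.1); iPr at 120° is eclipsed with Br at 120° (14.7); F at 240° is eclipsed with OCH3 at 240° (6.8). Total 26.6 kJ/mol.

26.6 kJ/mol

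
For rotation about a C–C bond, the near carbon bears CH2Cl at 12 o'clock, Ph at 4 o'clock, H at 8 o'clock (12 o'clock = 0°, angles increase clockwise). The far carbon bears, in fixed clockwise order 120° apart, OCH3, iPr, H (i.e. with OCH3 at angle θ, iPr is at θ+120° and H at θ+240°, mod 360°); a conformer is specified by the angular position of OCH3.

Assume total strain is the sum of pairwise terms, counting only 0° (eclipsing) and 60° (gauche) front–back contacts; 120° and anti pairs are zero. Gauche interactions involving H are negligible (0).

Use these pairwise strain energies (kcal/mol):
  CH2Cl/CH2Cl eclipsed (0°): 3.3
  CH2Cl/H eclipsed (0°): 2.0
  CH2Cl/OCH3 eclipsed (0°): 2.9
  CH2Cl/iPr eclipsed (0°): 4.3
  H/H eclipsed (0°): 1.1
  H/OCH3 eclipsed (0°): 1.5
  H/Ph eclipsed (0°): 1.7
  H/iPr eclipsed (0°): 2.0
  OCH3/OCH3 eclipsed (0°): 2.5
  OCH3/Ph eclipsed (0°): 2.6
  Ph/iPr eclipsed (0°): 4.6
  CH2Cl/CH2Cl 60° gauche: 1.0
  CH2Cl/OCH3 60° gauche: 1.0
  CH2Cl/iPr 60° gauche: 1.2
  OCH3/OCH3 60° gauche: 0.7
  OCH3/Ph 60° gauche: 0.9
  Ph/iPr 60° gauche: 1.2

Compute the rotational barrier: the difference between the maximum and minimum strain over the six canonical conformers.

OCH3 at 0° is eclipsed. CH2Cl at 0° is eclipsed with OCH3 at 0° (2.9); Ph at 120° is eclipsed with iPr at 120° (4.6); H at 240° is eclipsed with H at 240° (1.1). Total 8.6 kcal/mol.
OCH3 at 60° is staggered. CH2Cl at 0° is gauche with OCH3 at 60° (1.0); Ph at 120° is gauche with OCH3 at 60° (0.9); Ph at 120° is gauche with iPr at 180° (1.2). Total 3.1 kcal/mol.
OCH3 at 120° is eclipsed. CH2Cl at 0° is eclipsed with H at 0° (2.0); Ph at 120° is eclipsed with OCH3 at 120° (2.6); H at 240° is eclipsed with iPr at 240° (2.0). Total 6.6 kcal/mol.
OCH3 at 180° is staggered. CH2Cl at 0° is gauche with iPr at 300° (1.2); Ph at 120° is gauche with OCH3 at 180° (0.9). Total 2.1 kcal/mol.
OCH3 at 240° is eclipsed. CH2Cl at 0° is eclipsed with iPr at 0° (4.3); Ph at 120° is eclipsed with H at 120° (1.7); H at 240° is eclipsed with OCH3 at 240° (1.5). Total 7.5 kcal/mol.
OCH3 at 300° is staggered. CH2Cl at 0° is gauche with OCH3 at 300° (1.0); CH2Cl at 0° is gauche with iPr at 60° (1.2); Ph at 120° is gauche with iPr at 60° (1.2). Total 3.4 kcal/mol.
Max at 0° (8.6 kcal/mol), min at 180° (2.1 kcal/mol); barrier = 6.5 kcal/mol.

6.5 kcal/mol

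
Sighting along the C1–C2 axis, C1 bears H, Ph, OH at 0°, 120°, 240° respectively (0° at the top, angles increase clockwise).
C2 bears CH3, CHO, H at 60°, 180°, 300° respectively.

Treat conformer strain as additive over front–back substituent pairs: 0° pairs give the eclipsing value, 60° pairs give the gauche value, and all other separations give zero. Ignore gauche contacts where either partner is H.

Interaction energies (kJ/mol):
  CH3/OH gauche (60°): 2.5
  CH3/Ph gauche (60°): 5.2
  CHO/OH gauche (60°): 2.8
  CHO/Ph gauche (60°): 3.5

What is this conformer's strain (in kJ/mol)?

This conformer is staggered. Ph at 120° is gauche with CH3 at 60° (5.2); Ph at 120° is gauche with CHO at 180° (3.5); OH at 240° is gauche with CHO at 180° (2.8). Total 11.5 kJ/mol.

11.5 kJ/mol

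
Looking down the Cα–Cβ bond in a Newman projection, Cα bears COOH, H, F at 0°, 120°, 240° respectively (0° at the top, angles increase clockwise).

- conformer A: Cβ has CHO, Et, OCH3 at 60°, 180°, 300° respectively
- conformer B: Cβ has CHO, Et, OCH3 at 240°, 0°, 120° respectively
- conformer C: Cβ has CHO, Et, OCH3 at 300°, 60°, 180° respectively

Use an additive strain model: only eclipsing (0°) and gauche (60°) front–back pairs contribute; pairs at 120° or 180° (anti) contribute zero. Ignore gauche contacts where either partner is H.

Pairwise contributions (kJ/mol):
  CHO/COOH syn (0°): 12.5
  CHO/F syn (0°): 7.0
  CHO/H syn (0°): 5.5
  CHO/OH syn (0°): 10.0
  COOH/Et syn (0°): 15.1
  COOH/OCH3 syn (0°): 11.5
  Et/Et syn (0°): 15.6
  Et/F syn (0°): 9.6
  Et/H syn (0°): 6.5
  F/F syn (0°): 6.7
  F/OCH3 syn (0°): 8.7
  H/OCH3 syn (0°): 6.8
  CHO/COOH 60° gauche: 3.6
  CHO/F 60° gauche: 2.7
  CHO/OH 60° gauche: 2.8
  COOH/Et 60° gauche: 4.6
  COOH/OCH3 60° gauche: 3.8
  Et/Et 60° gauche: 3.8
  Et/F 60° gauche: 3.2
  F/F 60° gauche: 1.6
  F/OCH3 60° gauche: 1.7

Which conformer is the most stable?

A

A (staggered): COOH–CHO gauche, COOH–OCH3 gauche, F–Et gauche, F–OCH3 gauche; 3.6 + 3.8 + 3.2 + 1.7 = 12.3 kJ/mol.
B (eclipsed): COOH–Et eclipsed, H–OCH3 eclipsed, F–CHO eclipsed; 15.1 + 6.8 + 7.0 = 28.9 kJ/mol.
C (staggered): COOH–CHO gauche, COOH–Et gauche, F–CHO gauche, F–OCH3 gauche; 3.6 + 4.6 + 2.7 + 1.7 = 12.6 kJ/mol.
A has the lowest total (12.3 kJ/mol).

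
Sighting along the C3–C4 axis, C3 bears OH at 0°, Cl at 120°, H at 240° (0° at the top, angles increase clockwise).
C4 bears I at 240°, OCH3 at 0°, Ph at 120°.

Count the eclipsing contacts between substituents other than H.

2

Non-H eclipsing pairs: OH(0°)/OCH3(0°); Cl(120°)/Ph(120°) — 2 interactions.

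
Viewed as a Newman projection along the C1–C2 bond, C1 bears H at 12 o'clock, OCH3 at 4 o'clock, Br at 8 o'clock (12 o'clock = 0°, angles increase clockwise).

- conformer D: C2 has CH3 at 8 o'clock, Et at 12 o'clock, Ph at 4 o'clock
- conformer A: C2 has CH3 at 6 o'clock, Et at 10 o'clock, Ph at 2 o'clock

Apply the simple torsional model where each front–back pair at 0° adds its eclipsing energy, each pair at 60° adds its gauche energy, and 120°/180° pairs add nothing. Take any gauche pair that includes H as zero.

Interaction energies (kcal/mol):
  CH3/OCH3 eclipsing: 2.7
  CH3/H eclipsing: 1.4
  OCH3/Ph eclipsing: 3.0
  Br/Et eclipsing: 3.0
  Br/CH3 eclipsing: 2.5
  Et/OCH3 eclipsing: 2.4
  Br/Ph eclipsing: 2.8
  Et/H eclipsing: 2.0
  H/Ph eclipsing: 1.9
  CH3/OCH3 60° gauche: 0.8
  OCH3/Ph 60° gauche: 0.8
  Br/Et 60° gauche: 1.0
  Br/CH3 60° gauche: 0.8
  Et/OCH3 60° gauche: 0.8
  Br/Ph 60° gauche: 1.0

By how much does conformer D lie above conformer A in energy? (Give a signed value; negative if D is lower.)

+4.1 kcal/mol

D (eclipsed): H–Et eclipsed, OCH3–Ph eclipsed, Br–CH3 eclipsed; 2.0 + 3.0 + 2.5 = 7.5 kcal/mol.
A (staggered): OCH3–CH3 gauche, OCH3–Ph gauche, Br–CH3 gauche, Br–Et gauche; 0.8 + 0.8 + 0.8 + 1.0 = 3.4 kcal/mol.
E(D) − E(A) = 7.5 − 3.4 = +4.1 kcal/mol.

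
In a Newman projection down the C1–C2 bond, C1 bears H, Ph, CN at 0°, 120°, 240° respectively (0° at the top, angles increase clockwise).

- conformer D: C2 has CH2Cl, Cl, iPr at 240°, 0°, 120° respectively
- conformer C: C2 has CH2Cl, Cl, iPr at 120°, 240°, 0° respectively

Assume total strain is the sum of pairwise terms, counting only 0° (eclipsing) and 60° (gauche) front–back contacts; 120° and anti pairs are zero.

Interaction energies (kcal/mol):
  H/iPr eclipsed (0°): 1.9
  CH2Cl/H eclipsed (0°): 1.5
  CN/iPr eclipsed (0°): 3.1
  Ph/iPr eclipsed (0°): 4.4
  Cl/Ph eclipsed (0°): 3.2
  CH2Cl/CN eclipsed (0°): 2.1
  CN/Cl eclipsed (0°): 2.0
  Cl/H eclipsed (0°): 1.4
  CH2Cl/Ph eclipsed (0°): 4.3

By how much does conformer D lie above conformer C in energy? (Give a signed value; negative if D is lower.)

D (eclipsed): H(0°)/Cl(0°) eclipsed 1.4; Ph(120°)/iPr(120°) eclipsed 4.4; CN(240°)/CH2Cl(240°) eclipsed 2.1 → 7.9 kcal/mol.
C (eclipsed): H(0°)/iPr(0°) eclipsed 1.9; Ph(120°)/CH2Cl(120°) eclipsed 4.3; CN(240°)/Cl(240°) eclipsed 2.0 → 8.2 kcal/mol.
E(D) − E(C) = 7.9 − 8.2 = -0.3 kcal/mol.

-0.3 kcal/mol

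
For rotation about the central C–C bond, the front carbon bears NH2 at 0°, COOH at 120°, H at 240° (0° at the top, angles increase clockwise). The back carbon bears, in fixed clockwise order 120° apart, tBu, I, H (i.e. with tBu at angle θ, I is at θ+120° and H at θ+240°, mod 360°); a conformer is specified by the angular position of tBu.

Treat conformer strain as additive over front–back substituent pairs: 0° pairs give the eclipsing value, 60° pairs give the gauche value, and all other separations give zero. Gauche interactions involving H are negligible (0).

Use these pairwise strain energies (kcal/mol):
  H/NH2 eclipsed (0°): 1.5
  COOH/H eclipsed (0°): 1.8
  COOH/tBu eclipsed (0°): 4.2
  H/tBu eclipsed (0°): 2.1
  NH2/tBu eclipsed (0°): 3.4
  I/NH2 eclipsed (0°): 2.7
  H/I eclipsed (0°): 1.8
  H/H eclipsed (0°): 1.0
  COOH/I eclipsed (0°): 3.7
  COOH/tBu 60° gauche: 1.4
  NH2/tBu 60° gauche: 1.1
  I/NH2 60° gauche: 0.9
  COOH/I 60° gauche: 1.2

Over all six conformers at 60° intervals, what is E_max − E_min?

5.8 kcal/mol

tBu at 0° (eclipsed): NH2–tBu eclipsed, COOH–I eclipsed, H–H eclipsed; 3.4 + 3.7 + 1.0 = 8.1 kcal/mol.
tBu at 60° (staggered): NH2–tBu gauche, COOH–tBu gauche, COOH–I gauche; 1.1 + 1.4 + 1.2 = 3.7 kcal/mol.
tBu at 120° (eclipsed): NH2–H eclipsed, COOH–tBu eclipsed, H–I eclipsed; 1.5 + 4.2 + 1.8 = 7.5 kcal/mol.
tBu at 180° (staggered): NH2–I gauche, COOH–tBu gauche; 0.9 + 1.4 = 2.3 kcal/mol.
tBu at 240° (eclipsed): NH2–I eclipsed, COOH–H eclipsed, H–tBu eclipsed; 2.7 + 1.8 + 2.1 = 6.6 kcal/mol.
tBu at 300° (staggered): NH2–tBu gauche, NH2–I gauche, COOH–I gauche; 1.1 + 0.9 + 1.2 = 3.2 kcal/mol.
Max at 0° (8.1 kcal/mol), min at 180° (2.3 kcal/mol); barrier = 5.8 kcal/mol.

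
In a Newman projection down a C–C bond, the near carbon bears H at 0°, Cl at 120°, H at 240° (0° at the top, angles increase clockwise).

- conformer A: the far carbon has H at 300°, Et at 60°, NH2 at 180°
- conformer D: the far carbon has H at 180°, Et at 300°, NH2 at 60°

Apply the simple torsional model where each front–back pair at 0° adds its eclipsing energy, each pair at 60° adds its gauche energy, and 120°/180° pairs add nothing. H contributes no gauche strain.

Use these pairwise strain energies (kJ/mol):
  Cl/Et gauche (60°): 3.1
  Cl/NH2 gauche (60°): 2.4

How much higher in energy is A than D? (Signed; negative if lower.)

+3.1 kJ/mol

A is staggered. Cl at 120° is gauche with Et at 60° (3.1); Cl at 120° is gauche with NH2 at 180° (2.4). Total 5.5 kJ/mol.
D is staggered. Cl at 120° is gauche with NH2 at 60° (2.4). Total 2.4 kJ/mol.
E(A) − E(D) = 5.5 − 2.4 = +3.1 kJ/mol.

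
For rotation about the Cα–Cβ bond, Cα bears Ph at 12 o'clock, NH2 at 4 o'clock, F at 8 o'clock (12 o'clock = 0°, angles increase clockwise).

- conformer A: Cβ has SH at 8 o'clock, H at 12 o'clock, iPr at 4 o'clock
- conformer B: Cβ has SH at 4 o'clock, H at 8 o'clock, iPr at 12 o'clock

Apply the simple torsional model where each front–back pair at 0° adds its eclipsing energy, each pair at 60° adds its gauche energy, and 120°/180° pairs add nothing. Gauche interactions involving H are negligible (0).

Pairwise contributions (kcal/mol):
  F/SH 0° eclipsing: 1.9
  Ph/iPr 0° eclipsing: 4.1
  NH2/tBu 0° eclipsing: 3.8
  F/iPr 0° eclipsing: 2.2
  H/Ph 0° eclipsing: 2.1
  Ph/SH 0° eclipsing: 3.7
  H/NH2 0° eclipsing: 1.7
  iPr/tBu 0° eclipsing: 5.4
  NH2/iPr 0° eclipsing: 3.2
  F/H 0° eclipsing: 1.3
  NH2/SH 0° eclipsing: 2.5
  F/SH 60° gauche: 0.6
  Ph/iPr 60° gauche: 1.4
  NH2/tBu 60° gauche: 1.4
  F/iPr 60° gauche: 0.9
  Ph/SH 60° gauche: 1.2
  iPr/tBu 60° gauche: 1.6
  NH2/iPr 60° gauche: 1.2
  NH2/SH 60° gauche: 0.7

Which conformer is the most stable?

A

A (eclipsed): Ph–H eclipsed, NH2–iPr eclipsed, F–SH eclipsed; 2.1 + 3.2 + 1.9 = 7.2 kcal/mol.
B (eclipsed): Ph–iPr eclipsed, NH2–SH eclipsed, F–H eclipsed; 4.1 + 2.5 + 1.3 = 7.9 kcal/mol.
A has the lowest total (7.2 kcal/mol).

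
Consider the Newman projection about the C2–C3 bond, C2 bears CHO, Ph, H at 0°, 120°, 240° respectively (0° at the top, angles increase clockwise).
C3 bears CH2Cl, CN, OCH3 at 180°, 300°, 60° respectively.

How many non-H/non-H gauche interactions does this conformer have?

Non-H gauche pairs: CHO(0°)/CN(300°); CHO(0°)/OCH3(60°); Ph(120°)/CH2Cl(180°); Ph(120°)/OCH3(60°) — 4 interactions.

4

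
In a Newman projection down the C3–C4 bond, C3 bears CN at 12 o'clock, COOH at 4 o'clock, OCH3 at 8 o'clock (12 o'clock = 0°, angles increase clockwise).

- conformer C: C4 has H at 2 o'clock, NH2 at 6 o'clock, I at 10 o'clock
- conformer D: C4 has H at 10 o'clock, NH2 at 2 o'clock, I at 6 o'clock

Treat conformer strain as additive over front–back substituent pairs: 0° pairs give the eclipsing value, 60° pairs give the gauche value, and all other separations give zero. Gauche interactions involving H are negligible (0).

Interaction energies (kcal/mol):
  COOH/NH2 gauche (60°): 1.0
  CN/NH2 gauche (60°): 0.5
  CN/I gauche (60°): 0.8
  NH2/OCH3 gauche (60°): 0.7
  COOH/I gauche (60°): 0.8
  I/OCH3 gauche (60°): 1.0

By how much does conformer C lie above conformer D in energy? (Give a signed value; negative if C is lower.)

+0.2 kcal/mol

C (staggered): CN–I gauche, COOH–NH2 gauche, OCH3–NH2 gauche, OCH3–I gauche; 0.8 + 1.0 + 0.7 + 1.0 = 3.5 kcal/mol.
D (staggered): CN–NH2 gauche, COOH–NH2 gauche, COOH–I gauche, OCH3–I gauche; 0.5 + 1.0 + 0.8 + 1.0 = 3.3 kcal/mol.
E(C) − E(D) = 3.5 − 3.3 = +0.2 kcal/mol.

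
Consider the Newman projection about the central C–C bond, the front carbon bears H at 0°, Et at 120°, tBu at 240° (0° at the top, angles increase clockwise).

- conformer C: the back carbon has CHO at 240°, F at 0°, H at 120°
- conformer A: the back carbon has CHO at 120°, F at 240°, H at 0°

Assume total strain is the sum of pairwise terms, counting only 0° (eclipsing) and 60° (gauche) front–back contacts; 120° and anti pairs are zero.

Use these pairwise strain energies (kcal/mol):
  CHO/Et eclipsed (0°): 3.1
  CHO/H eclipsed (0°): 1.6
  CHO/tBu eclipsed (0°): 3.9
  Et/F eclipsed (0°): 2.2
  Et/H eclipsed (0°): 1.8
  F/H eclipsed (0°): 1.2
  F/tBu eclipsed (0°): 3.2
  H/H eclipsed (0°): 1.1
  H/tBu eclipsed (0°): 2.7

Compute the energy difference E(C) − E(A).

-0.5 kcal/mol

C is eclipsed. H at 0° is eclipsed with F at 0° (1.2); Et at 120° is eclipsed with H at 120° (1.8); tBu at 240° is eclipsed with CHO at 240° (3.9). Total 6.9 kcal/mol.
A is eclipsed. H at 0° is eclipsed with H at 0° (1.1); Et at 120° is eclipsed with CHO at 120° (3.1); tBu at 240° is eclipsed with F at 240° (3.2). Total 7.4 kcal/mol.
E(C) − E(A) = 6.9 − 7.4 = -0.5 kcal/mol.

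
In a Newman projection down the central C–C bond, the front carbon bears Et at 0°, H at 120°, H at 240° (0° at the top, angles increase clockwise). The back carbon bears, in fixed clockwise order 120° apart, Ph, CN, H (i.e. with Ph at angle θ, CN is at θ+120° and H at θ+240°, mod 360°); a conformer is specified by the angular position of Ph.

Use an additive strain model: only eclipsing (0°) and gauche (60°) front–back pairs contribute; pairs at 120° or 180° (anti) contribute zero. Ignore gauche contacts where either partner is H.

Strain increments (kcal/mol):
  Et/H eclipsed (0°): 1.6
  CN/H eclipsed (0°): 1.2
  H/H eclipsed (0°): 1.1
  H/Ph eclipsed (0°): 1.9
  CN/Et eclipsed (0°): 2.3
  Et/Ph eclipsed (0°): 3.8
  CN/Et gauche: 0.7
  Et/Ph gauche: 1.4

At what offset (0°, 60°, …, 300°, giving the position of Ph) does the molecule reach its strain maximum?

0°

Ph at 0° is eclipsed. Et at 0° is eclipsed with Ph at 0° (3.8); H at 120° is eclipsed with CN at 120° (1.2); H at 240° is eclipsed with H at 240° (1.1). Total 6.1 kcal/mol.
Ph at 60° is staggered. Et at 0° is gauche with Ph at 60° (1.4). Total 1.4 kcal/mol.
Ph at 120° is eclipsed. Et at 0° is eclipsed with H at 0° (1.6); H at 120° is eclipsed with Ph at 120° (1.9); H at 240° is eclipsed with CN at 240° (1.2). Total 4.7 kcal/mol.
Ph at 180° is staggered. Et at 0° is gauche with CN at 300° (0.7). Total 0.7 kcal/mol.
Ph at 240° is eclipsed. Et at 0° is eclipsed with CN at 0° (2.3); H at 120° is eclipsed with H at 120° (1.1); H at 240° is eclipsed with Ph at 240° (1.9). Total 5.3 kcal/mol.
Ph at 300° is staggered. Et at 0° is gauche with Ph at 300° (1.4); Et at 0° is gauche with CN at 60° (0.7). Total 2.1 kcal/mol.
The maximum (6.1 kcal/mol) occurs with Ph at 0°.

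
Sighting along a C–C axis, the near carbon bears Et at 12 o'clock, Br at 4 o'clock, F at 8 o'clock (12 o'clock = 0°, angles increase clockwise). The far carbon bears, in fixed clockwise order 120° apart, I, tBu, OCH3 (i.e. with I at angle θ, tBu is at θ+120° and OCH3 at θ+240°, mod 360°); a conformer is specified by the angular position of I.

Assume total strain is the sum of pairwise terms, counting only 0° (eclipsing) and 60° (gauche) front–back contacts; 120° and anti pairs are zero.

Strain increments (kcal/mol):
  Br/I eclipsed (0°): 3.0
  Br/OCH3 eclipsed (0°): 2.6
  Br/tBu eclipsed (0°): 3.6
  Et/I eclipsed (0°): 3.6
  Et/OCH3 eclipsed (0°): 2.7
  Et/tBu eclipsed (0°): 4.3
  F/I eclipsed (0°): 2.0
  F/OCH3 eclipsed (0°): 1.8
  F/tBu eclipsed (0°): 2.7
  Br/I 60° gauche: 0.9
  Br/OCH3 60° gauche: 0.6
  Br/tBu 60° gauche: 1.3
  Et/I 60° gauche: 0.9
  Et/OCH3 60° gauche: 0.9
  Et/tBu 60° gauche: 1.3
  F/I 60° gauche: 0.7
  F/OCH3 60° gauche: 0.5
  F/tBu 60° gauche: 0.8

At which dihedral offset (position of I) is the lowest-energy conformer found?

I at 0° (eclipsed): Et–I eclipsed, Br–tBu eclipsed, F–OCH3 eclipsed; 3.6 + 3.6 + 1.8 = 9.0 kcal/mol.
I at 60° (staggered): Et–I gauche, Et–OCH3 gauche, Br–I gauche, Br–tBu gauche, F–tBu gauche, F–OCH3 gauche; 0.9 + 0.9 + 0.9 + 1.3 + 0.8 + 0.5 = 5.3 kcal/mol.
I at 120° (eclipsed): Et–OCH3 eclipsed, Br–I eclipsed, F–tBu eclipsed; 2.7 + 3.0 + 2.7 = 8.4 kcal/mol.
I at 180° (staggered): Et–tBu gauche, Et–OCH3 gauche, Br–I gauche, Br–OCH3 gauche, F–I gauche, F–tBu gauche; 1.3 + 0.9 + 0.9 + 0.6 + 0.7 + 0.8 = 5.2 kcal/mol.
I at 240° (eclipsed): Et–tBu eclipsed, Br–OCH3 eclipsed, F–I eclipsed; 4.3 + 2.6 + 2.0 = 8.9 kcal/mol.
I at 300° (staggered): Et–I gauche, Et–tBu gauche, Br–tBu gauche, Br–OCH3 gauche, F–I gauche, F–OCH3 gauche; 0.9 + 1.3 + 1.3 + 0.6 + 0.7 + 0.5 = 5.3 kcal/mol.
The minimum (5.2 kcal/mol) occurs with I at 180°.

180°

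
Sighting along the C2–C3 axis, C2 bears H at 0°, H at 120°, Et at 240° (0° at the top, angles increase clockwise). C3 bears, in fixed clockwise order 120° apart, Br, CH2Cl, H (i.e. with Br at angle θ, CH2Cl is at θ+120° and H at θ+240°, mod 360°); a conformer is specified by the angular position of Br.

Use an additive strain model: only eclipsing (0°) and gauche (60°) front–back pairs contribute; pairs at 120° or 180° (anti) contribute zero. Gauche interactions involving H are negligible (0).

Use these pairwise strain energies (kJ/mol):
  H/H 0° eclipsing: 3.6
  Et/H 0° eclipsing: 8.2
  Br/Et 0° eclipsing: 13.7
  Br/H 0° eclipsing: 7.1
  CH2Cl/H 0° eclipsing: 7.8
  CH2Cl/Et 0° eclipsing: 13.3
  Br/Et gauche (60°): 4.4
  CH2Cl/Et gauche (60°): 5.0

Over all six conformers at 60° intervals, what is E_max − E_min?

20.7 kJ/mol

Br at 0° is eclipsed. H at 0° is eclipsed with Br at 0° (7.1); H at 120° is eclipsed with CH2Cl at 120° (7.8); Et at 240° is eclipsed with H at 240° (8.2). Total 23.1 kJ/mol.
Br at 60° is staggered. Et at 240° is gauche with CH2Cl at 180° (5.0). Total 5.0 kJ/mol.
Br at 120° is eclipsed. H at 0° is eclipsed with H at 0° (3.6); H at 120° is eclipsed with Br at 120° (7.1); Et at 240° is eclipsed with CH2Cl at 240° (13.3). Total 24.0 kJ/mol.
Br at 180° is staggered. Et at 240° is gauche with Br at 180° (4.4); Et at 240° is gauche with CH2Cl at 300° (5.0). Total 9.4 kJ/mol.
Br at 240° is eclipsed. H at 0° is eclipsed with CH2Cl at 0° (7.8); H at 120° is eclipsed with H at 120° (3.6); Et at 240° is eclipsed with Br at 240° (13.7). Total 25.1 kJ/mol.
Br at 300° is staggered. Et at 240° is gauche with Br at 300° (4.4). Total 4.4 kJ/mol.
Max at 240° (25.1 kJ/mol), min at 300° (4.4 kJ/mol); barrier = 20.7 kJ/mol.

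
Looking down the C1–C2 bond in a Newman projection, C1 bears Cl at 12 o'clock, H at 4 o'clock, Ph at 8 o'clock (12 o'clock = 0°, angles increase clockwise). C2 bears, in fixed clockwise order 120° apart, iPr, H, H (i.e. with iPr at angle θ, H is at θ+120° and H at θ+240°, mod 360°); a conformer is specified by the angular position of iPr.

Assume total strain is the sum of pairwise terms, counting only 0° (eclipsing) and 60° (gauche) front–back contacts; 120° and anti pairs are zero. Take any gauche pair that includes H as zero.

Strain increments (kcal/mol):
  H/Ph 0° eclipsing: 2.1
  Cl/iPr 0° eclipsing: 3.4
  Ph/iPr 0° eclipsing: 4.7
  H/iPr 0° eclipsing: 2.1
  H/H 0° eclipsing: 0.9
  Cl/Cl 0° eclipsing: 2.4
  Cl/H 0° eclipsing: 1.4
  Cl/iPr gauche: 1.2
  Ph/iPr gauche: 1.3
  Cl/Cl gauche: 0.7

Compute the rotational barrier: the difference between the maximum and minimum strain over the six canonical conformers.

5.8 kcal/mol

iPr at 0° (eclipsed): Cl(0°)/iPr(0°) eclipsed 3.4; H(120°)/H(120°) eclipsed 0.9; Ph(240°)/H(240°) eclipsed 2.1 → 6.4 kcal/mol.
iPr at 60° (staggered): Cl(0°)/iPr(60°) gauche 1.2 → 1.2 kcal/mol.
iPr at 120° (eclipsed): Cl(0°)/H(0°) eclipsed 1.4; H(120°)/iPr(120°) eclipsed 2.1; Ph(240°)/H(240°) eclipsed 2.1 → 5.6 kcal/mol.
iPr at 180° (staggered): Ph(240°)/iPr(180°) gauche 1.3 → 1.3 kcal/mol.
iPr at 240° (eclipsed): Cl(0°)/H(0°) eclipsed 1.4; H(120°)/H(120°) eclipsed 0.9; Ph(240°)/iPr(240°) eclipsed 4.7 → 7.0 kcal/mol.
iPr at 300° (staggered): Cl(0°)/iPr(300°) gauche 1.2; Ph(240°)/iPr(300°) gauche 1.3 → 2.5 kcal/mol.
Max at 240° (7.0 kcal/mol), min at 60° (1.2 kcal/mol); barrier = 5.8 kcal/mol.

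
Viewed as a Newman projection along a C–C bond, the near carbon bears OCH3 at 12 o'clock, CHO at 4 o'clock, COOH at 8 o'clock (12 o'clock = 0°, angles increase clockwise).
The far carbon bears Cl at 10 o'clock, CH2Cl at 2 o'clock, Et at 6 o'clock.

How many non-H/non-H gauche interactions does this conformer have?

6

Non-H gauche pairs: OCH3(0°)/Cl(300°); OCH3(0°)/CH2Cl(60°); CHO(120°)/CH2Cl(60°); CHO(120°)/Et(180°); COOH(240°)/Cl(300°); COOH(240°)/Et(180°) — 6 interactions.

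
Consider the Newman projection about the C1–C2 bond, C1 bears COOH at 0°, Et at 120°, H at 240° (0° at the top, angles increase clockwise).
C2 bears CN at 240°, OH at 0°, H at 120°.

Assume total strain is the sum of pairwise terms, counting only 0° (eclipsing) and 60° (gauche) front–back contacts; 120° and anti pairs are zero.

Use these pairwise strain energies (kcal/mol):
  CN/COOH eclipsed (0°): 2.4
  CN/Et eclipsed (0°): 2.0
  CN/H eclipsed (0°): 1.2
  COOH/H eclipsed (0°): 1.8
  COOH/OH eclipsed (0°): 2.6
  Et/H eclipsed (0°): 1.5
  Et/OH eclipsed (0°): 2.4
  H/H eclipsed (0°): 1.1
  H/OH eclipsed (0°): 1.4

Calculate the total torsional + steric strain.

This conformer (eclipsed): COOH(0°)/OH(0°) eclipsed 2.6; Et(120°)/H(120°) eclipsed 1.5; H(240°)/CN(240°) eclipsed 1.2 → 5.3 kcal/mol.

5.3 kcal/mol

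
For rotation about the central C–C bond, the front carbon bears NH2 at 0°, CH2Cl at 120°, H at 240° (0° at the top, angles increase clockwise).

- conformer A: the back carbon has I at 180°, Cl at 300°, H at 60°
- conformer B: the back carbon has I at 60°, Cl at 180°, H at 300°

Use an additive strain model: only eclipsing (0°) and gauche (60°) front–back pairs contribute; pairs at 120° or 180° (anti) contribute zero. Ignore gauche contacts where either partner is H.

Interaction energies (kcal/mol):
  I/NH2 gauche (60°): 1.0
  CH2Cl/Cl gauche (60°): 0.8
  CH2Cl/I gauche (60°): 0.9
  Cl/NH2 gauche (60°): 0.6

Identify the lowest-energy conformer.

A

A (staggered): NH2(0°)/Cl(300°) gauche 0.6; CH2Cl(120°)/I(180°) gauche 0.9 → 1.5 kcal/mol.
B (staggered): NH2(0°)/I(60°) gauche 1.0; CH2Cl(120°)/I(60°) gauche 0.9; CH2Cl(120°)/Cl(180°) gauche 0.8 → 2.7 kcal/mol.
A has the lowest total (1.5 kcal/mol).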